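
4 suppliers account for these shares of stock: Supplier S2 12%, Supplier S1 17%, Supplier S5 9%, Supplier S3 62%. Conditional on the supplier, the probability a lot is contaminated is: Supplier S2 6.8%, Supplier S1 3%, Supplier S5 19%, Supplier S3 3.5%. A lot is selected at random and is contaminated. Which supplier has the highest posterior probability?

Supplier S3

By Bayes' rule, posterior ∝ prior × likelihood:
  Supplier S2: 0.12 × 0.068 = 0.00816
  Supplier S1: 0.17 × 0.03 = 0.0051
  Supplier S5: 0.09 × 0.19 = 0.0171
  Supplier S3: 0.62 × 0.035 = 0.0217
Sum = 0.05206.
Largest term belongs to Supplier S3, so Supplier S3 is most probable.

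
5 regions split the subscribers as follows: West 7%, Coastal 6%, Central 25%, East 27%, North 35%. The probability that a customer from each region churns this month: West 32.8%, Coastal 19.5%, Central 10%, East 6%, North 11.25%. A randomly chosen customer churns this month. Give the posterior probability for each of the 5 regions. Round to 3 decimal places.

By Bayes' rule, posterior ∝ prior × likelihood:
  West: 0.07 × 0.328 = 0.02296
  Coastal: 0.06 × 0.195 = 0.0117
  Central: 0.25 × 0.1 = 0.025
  East: 0.27 × 0.06 = 0.0162
  North: 0.35 × 0.1125 = 0.039375
Total = 0.115235.
P(West | churn) = 0.02296/0.115235 ≈ 0.199
P(Coastal | churn) = 0.0117/0.115235 ≈ 0.102
P(Central | churn) = 0.025/0.115235 ≈ 0.217
P(East | churn) = 0.0162/0.115235 ≈ 0.141
P(North | churn) = 0.039375/0.115235 ≈ 0.342
(Check: 0.199+0.102+0.217+0.141+0.342 = 1.001.)

West 0.199, Coastal 0.102, Central 0.217, East 0.141, North 0.342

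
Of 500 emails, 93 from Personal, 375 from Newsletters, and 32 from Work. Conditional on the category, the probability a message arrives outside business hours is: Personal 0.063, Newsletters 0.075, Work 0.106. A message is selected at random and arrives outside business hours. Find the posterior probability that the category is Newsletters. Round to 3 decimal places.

0.752

By Bayes' rule, posterior ∝ prior × likelihood:
  Personal: 0.186 × 0.063 = 0.011718
  Newsletters: 0.75 × 0.075 = 0.05625
  Work: 0.064 × 0.106 = 0.006784
Sum = 0.074752.
P(Newsletters | evidence) = 0.05625 / 0.074752 ≈ 0.752.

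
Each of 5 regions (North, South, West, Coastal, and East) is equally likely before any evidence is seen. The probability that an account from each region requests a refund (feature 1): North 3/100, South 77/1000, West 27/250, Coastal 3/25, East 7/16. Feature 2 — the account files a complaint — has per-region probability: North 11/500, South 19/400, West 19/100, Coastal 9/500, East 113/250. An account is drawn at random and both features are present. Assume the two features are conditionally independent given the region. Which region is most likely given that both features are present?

Since the prior is uniform, the posterior is proportional to the likelihood:
  North: 0.03 × 0.022 = 0.00066
  South: 0.077 × 0.0475 = 0.0036575
  West: 0.108 × 0.19 = 0.02052
  Coastal: 0.12 × 0.018 = 0.00216
  East: 0.4375 × 0.452 = 0.19775
Sum = 0.2247475.
Largest term belongs to East, so East is most probable.

East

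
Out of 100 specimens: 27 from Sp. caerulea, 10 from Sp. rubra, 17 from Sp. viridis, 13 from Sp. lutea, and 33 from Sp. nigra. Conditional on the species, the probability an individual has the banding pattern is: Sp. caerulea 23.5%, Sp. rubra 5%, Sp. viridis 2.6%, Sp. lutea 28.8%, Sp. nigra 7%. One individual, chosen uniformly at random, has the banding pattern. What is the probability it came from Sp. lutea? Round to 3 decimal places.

Prior × likelihood for each hypothesis:
  Sp. caerulea: 0.27 × 0.235 = 0.06345
  Sp. rubra: 0.1 × 0.05 = 0.005
  Sp. viridis: 0.17 × 0.026 = 0.00442
  Sp. lutea: 0.13 × 0.288 = 0.03744
  Sp. nigra: 0.33 × 0.07 = 0.0231
Sum = 0.13341.
P(Sp. lutea | evidence) = 0.03744 / 0.13341 ≈ 0.281.

0.281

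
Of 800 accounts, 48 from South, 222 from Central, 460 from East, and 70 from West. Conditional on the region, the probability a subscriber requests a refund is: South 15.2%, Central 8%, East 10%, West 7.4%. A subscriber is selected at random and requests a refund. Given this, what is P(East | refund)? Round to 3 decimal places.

0.603

Prior × likelihood for each hypothesis:
  South: 0.06 × 0.152 = 0.00912
  Central: 0.2775 × 0.08 = 0.0222
  East: 0.575 × 0.1 = 0.0575
  West: 0.0875 × 0.074 = 0.006475
Normalizing constant = 0.095295.
P(East | evidence) = 0.0575 / 0.095295 ≈ 0.603.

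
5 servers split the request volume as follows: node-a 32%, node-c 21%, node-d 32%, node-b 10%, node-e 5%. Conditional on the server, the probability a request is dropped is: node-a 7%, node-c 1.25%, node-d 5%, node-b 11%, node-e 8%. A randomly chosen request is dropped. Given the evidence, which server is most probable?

Unnormalized posteriors (prior × likelihood):
  node-a: 0.32 × 0.07 = 0.0224
  node-c: 0.21 × 0.0125 = 0.002625
  node-d: 0.32 × 0.05 = 0.016
  node-b: 0.1 × 0.11 = 0.011
  node-e: 0.05 × 0.08 = 0.004
Total = 0.056025.
Largest term belongs to node-a, so node-a is most probable.

node-a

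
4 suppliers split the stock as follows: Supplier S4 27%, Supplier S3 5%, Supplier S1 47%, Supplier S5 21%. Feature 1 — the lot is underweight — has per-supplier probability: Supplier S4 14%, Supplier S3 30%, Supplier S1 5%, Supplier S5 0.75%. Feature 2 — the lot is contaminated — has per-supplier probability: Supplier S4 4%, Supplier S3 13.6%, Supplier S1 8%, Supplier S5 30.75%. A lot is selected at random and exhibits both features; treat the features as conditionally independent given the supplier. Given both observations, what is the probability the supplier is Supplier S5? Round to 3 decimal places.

0.082

Prior × likelihood for each hypothesis:
  Supplier S4: 0.27 × 0.14 × 0.04 = 0.001512
  Supplier S3: 0.05 × 0.3 × 0.136 = 0.00204
  Supplier S1: 0.47 × 0.05 × 0.08 = 0.00188
  Supplier S5: 0.21 × 0.0075 × 0.3075 = 0.0004843125
Normalizing constant = 0.0059163125.
P(Supplier S5 | evidence) = 0.0004843125 / 0.0059163125 ≈ 0.082.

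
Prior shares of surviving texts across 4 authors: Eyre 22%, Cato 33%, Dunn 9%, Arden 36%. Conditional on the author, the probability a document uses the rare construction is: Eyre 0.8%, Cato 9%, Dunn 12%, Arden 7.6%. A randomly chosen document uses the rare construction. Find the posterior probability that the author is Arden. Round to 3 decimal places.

0.393

Prior × likelihood for each hypothesis:
  Eyre: 0.22 × 0.008 = 0.00176
  Cato: 0.33 × 0.09 = 0.0297
  Dunn: 0.09 × 0.12 = 0.0108
  Arden: 0.36 × 0.076 = 0.02736
Total = 0.06962.
P(Arden | evidence) = 0.02736 / 0.06962 ≈ 0.393.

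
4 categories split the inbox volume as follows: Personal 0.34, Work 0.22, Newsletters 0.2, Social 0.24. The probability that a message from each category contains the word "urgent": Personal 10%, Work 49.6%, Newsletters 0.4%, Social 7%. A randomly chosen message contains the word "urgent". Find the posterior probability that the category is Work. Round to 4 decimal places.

Unnormalized posteriors (prior × likelihood):
  Personal: 0.34 × 0.1 = 0.034
  Work: 0.22 × 0.496 = 0.10912
  Newsletters: 0.2 × 0.004 = 0.0008
  Social: 0.24 × 0.07 = 0.0168
Sum = 0.16072.
P(Work | evidence) = 0.10912 / 0.16072 ≈ 0.6789.

0.6789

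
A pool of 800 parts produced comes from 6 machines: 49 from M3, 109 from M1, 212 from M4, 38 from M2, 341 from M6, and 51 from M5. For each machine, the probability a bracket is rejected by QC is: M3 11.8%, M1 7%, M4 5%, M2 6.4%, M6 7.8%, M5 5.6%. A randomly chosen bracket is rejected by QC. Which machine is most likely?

By Bayes' rule, posterior ∝ prior × likelihood:
  M3: 0.06125 × 0.118 = 0.0072275
  M1: 0.13625 × 0.07 = 0.0095375
  M4: 0.265 × 0.05 = 0.01325
  M2: 0.0475 × 0.064 = 0.00304
  M6: 0.42625 × 0.078 = 0.0332475
  M5: 0.06375 × 0.056 = 0.00357
Normalizing constant = 0.0698725.
Largest term belongs to M6, so M6 is most probable.

M6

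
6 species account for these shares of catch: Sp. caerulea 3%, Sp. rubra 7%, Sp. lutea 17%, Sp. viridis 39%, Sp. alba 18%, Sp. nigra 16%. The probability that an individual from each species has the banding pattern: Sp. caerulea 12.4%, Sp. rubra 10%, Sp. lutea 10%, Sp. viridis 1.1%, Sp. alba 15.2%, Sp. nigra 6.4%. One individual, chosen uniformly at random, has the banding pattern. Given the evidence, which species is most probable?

Unnormalized posteriors (prior × likelihood):
  Sp. caerulea: 0.03 × 0.124 = 0.00372
  Sp. rubra: 0.07 × 0.1 = 0.007
  Sp. lutea: 0.17 × 0.1 = 0.017
  Sp. viridis: 0.39 × 0.011 = 0.00429
  Sp. alba: 0.18 × 0.152 = 0.02736
  Sp. nigra: 0.16 × 0.064 = 0.01024
Normalizing constant = 0.06961.
Largest term belongs to Sp. alba, so Sp. alba is most probable.

Sp. alba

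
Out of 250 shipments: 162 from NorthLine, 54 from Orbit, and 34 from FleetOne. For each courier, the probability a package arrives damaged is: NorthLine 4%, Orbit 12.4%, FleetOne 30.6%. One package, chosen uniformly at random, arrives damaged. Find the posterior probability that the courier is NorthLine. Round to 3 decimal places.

Prior × likelihood for each hypothesis:
  NorthLine: 0.648 × 0.04 = 0.02592
  Orbit: 0.216 × 0.124 = 0.026784
  FleetOne: 0.136 × 0.306 = 0.041616
Normalizing constant = 0.09432.
P(NorthLine | evidence) = 0.02592 / 0.09432 ≈ 0.275.

0.275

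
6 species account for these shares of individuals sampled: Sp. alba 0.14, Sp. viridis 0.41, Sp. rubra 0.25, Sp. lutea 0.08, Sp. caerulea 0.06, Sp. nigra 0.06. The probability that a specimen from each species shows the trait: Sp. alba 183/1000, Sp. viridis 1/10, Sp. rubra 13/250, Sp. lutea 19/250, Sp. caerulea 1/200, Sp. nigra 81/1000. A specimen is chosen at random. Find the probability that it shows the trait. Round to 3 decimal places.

Unnormalized posteriors (prior × likelihood):
  Sp. alba: 0.14 × 0.183 = 0.02562
  Sp. viridis: 0.41 × 0.1 = 0.041
  Sp. rubra: 0.25 × 0.052 = 0.013
  Sp. lutea: 0.08 × 0.076 = 0.00608
  Sp. caerulea: 0.06 × 0.005 = 0.0003
  Sp. nigra: 0.06 × 0.081 = 0.00486
P(trait) = 0.02562 + 0.041 + 0.013 + 0.00608 + 0.0003 + 0.00486 = 0.09086 → 0.091.

0.091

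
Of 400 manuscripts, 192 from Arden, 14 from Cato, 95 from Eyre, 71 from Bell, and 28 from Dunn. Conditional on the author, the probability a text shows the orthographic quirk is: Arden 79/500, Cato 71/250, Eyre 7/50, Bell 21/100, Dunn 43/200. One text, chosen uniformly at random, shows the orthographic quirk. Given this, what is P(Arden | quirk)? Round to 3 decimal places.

Unnormalized posteriors (prior × likelihood):
  Arden: 0.48 × 0.158 = 0.07584
  Cato: 0.035 × 0.284 = 0.00994
  Eyre: 0.2375 × 0.14 = 0.03325
  Bell: 0.1775 × 0.21 = 0.037275
  Dunn: 0.07 × 0.215 = 0.01505
Sum = 0.171355.
P(Arden | evidence) = 0.07584 / 0.171355 ≈ 0.443.

0.443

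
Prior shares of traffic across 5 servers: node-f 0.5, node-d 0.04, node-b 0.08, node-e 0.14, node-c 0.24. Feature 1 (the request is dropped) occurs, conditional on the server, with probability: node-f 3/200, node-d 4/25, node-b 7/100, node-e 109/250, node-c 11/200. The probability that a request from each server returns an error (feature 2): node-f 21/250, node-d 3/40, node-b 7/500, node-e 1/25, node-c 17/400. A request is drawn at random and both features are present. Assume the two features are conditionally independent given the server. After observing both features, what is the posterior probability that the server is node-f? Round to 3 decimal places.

Prior × likelihood for each hypothesis:
  node-f: 0.5 × 0.015 × 0.084 = 0.00063
  node-d: 0.04 × 0.16 × 0.075 = 0.00048
  node-b: 0.08 × 0.07 × 0.014 = 0.0000784
  node-e: 0.14 × 0.436 × 0.04 = 0.0024416
  node-c: 0.24 × 0.055 × 0.0425 = 0.000561
Sum = 0.004191.
P(node-f | evidence) = 0.00063 / 0.004191 ≈ 0.150.

0.150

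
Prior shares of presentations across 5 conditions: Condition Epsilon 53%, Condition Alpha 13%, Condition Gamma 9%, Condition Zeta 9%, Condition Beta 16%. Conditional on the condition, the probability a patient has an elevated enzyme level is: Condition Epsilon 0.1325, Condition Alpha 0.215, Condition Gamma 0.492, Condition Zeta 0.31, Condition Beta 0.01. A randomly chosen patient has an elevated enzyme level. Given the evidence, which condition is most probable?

Condition Epsilon

By Bayes' rule, posterior ∝ prior × likelihood:
  Condition Epsilon: 0.53 × 0.1325 = 0.070225
  Condition Alpha: 0.13 × 0.215 = 0.02795
  Condition Gamma: 0.09 × 0.492 = 0.04428
  Condition Zeta: 0.09 × 0.31 = 0.0279
  Condition Beta: 0.16 × 0.01 = 0.0016
Normalizing constant = 0.171955.
Largest term belongs to Condition Epsilon, so Condition Epsilon is most probable.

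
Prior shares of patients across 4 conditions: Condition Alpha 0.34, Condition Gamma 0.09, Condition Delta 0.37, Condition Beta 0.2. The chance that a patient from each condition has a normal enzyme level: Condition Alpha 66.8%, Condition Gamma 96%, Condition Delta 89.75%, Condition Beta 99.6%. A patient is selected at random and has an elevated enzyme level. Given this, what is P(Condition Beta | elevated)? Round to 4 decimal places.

Taking complements, P(elevated | each) = Condition Alpha 0.332, Condition Gamma 0.04, Condition Delta 0.1025, Condition Beta 0.004.
By Bayes' rule, posterior ∝ prior × likelihood:
  Condition Alpha: 0.34 × 0.332 = 0.11288
  Condition Gamma: 0.09 × 0.04 = 0.0036
  Condition Delta: 0.37 × 0.1025 = 0.037925
  Condition Beta: 0.2 × 0.004 = 0.0008
Sum = 0.155205.
P(Condition Beta | evidence) = 0.0008 / 0.155205 ≈ 0.0052.

0.0052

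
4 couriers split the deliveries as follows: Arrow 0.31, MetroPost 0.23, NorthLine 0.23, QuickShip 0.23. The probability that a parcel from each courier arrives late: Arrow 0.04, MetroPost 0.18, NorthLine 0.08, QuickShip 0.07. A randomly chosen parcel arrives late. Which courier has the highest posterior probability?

Unnormalized posteriors (prior × likelihood):
  Arrow: 0.31 × 0.04 = 0.0124
  MetroPost: 0.23 × 0.18 = 0.0414
  NorthLine: 0.23 × 0.08 = 0.0184
  QuickShip: 0.23 × 0.07 = 0.0161
Normalizing constant = 0.0883.
Largest term belongs to MetroPost, so MetroPost is most probable.

MetroPost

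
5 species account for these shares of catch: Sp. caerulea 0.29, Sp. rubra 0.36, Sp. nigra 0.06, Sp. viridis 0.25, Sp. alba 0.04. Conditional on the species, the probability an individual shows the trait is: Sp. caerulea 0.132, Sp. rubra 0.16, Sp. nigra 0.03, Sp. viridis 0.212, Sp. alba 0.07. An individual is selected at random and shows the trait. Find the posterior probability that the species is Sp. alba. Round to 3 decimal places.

0.018

By Bayes' rule, posterior ∝ prior × likelihood:
  Sp. caerulea: 0.29 × 0.132 = 0.03828
  Sp. rubra: 0.36 × 0.16 = 0.0576
  Sp. nigra: 0.06 × 0.03 = 0.0018
  Sp. viridis: 0.25 × 0.212 = 0.053
  Sp. alba: 0.04 × 0.07 = 0.0028
Normalizing constant = 0.15348.
P(Sp. alba | evidence) = 0.0028 / 0.15348 ≈ 0.018.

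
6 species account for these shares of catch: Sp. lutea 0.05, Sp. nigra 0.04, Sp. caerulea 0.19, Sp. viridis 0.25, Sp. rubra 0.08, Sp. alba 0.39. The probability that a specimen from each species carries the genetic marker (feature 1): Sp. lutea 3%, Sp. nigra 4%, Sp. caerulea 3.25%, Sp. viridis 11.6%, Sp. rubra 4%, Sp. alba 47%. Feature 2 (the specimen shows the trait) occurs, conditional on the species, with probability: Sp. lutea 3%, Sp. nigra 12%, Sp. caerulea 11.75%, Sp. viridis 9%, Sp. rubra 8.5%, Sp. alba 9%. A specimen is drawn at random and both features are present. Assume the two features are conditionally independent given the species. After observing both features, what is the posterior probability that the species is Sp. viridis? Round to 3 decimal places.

0.128

Unnormalized posteriors (prior × likelihood):
  Sp. lutea: 0.05 × 0.03 × 0.03 = 0.000045
  Sp. nigra: 0.04 × 0.04 × 0.12 = 0.000192
  Sp. caerulea: 0.19 × 0.0325 × 0.1175 = 0.0007255625
  Sp. viridis: 0.25 × 0.116 × 0.09 = 0.00261
  Sp. rubra: 0.08 × 0.04 × 0.085 = 0.000272
  Sp. alba: 0.39 × 0.47 × 0.09 = 0.016497
Normalizing constant = 0.0203415625.
P(Sp. viridis | evidence) = 0.00261 / 0.0203415625 ≈ 0.128.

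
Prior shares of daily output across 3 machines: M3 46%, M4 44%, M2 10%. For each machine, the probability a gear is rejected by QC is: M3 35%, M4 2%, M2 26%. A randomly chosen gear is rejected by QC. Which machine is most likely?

By Bayes' rule, posterior ∝ prior × likelihood:
  M3: 0.46 × 0.35 = 0.161
  M4: 0.44 × 0.02 = 0.0088
  M2: 0.1 × 0.26 = 0.026
Normalizing constant = 0.1958.
Largest term belongs to M3, so M3 is most probable.

M3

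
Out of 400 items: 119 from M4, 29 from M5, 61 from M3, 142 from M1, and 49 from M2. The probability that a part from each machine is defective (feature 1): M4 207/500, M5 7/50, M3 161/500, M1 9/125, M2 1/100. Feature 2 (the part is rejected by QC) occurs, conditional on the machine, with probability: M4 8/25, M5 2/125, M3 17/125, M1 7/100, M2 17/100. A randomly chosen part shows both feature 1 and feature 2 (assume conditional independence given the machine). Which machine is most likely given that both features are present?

M4

Unnormalized posteriors (prior × likelihood):
  M4: 0.2975 × 0.414 × 0.32 = 0.0394128
  M5: 0.0725 × 0.14 × 0.016 = 0.0001624
  M3: 0.1525 × 0.322 × 0.136 = 0.00667828
  M1: 0.355 × 0.072 × 0.07 = 0.0017892
  M2: 0.1225 × 0.01 × 0.17 = 0.00020825
Normalizing constant = 0.04825093.
Largest term belongs to M4, so M4 is most probable.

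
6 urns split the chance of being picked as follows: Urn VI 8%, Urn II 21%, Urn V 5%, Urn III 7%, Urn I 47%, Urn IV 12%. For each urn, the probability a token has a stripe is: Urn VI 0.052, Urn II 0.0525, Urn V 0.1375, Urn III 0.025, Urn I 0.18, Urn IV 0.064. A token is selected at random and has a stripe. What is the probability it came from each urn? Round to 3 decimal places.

Urn VI 0.036, Urn II 0.095, Urn V 0.059, Urn III 0.015, Urn I 0.729, Urn IV 0.066

Unnormalized posteriors (prior × likelihood):
  Urn VI: 0.08 × 0.052 = 0.00416
  Urn II: 0.21 × 0.0525 = 0.011025
  Urn V: 0.05 × 0.1375 = 0.006875
  Urn III: 0.07 × 0.025 = 0.00175
  Urn I: 0.47 × 0.18 = 0.0846
  Urn IV: 0.12 × 0.064 = 0.00768
Sum = 0.11609.
P(Urn VI | striped) = 0.00416/0.11609 ≈ 0.036
P(Urn II | striped) = 0.011025/0.11609 ≈ 0.095
P(Urn V | striped) = 0.006875/0.11609 ≈ 0.059
P(Urn III | striped) = 0.00175/0.11609 ≈ 0.015
P(Urn I | striped) = 0.0846/0.11609 ≈ 0.729
P(Urn IV | striped) = 0.00768/0.11609 ≈ 0.066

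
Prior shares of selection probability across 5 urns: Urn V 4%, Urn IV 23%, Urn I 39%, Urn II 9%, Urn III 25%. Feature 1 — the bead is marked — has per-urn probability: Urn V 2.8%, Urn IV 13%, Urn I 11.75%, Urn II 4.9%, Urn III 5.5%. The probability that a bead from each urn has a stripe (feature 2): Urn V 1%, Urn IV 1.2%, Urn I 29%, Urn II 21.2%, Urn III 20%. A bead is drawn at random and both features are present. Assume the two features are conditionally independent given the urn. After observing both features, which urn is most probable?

Urn I

Unnormalized posteriors (prior × likelihood):
  Urn V: 0.04 × 0.028 × 0.01 = 0.0000112
  Urn IV: 0.23 × 0.13 × 0.012 = 0.0003588
  Urn I: 0.39 × 0.1175 × 0.29 = 0.01328925
  Urn II: 0.09 × 0.049 × 0.212 = 0.00093492
  Urn III: 0.25 × 0.055 × 0.2 = 0.00275
Sum = 0.01734417.
Largest term belongs to Urn I, so Urn I is most probable.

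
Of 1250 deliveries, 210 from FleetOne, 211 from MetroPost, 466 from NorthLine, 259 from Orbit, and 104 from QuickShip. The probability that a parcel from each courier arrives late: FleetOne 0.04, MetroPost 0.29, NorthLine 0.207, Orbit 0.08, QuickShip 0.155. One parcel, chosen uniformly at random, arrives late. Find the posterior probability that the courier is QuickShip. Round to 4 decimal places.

Prior × likelihood for each hypothesis:
  FleetOne: 0.168 × 0.04 = 0.00672
  MetroPost: 0.1688 × 0.29 = 0.048952
  NorthLine: 0.3728 × 0.207 = 0.0771696
  Orbit: 0.2072 × 0.08 = 0.016576
  QuickShip: 0.0832 × 0.155 = 0.012896
Sum = 0.1623136.
P(QuickShip | evidence) = 0.012896 / 0.1623136 ≈ 0.0795.

0.0795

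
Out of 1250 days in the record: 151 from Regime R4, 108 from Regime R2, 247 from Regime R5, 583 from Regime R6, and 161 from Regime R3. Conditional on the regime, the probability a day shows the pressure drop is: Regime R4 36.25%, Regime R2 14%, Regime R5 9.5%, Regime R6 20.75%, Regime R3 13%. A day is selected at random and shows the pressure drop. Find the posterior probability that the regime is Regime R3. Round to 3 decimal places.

Compute prior × likelihood for every hypothesis:
  Regime R4: 0.1208 × 0.3625 = 0.04379
  Regime R2: 0.0864 × 0.14 = 0.012096
  Regime R5: 0.1976 × 0.095 = 0.018772
  Regime R6: 0.4664 × 0.2075 = 0.096778
  Regime R3: 0.1288 × 0.13 = 0.016744
Total = 0.18818.
P(Regime R3 | evidence) = 0.016744 / 0.18818 ≈ 0.089.

0.089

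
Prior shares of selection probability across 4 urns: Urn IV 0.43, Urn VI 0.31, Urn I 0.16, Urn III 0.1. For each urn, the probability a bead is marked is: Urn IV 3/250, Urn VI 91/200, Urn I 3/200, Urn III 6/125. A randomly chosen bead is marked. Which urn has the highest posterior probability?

Urn VI

Compute prior × likelihood for every hypothesis:
  Urn IV: 0.43 × 0.012 = 0.00516
  Urn VI: 0.31 × 0.455 = 0.14105
  Urn I: 0.16 × 0.015 = 0.0024
  Urn III: 0.1 × 0.048 = 0.0048
Sum = 0.15341.
Largest term belongs to Urn VI, so Urn VI is most probable.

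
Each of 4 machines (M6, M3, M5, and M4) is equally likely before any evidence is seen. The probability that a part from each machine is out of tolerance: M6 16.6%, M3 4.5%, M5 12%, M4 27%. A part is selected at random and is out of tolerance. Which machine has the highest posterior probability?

M4

With a uniform prior (1/4 each), posterior ∝ likelihood:
  M6: 0.166
  M3: 0.045
  M5: 0.12
  M4: 0.27
Sum = 0.601.
Largest term belongs to M4, so M4 is most probable.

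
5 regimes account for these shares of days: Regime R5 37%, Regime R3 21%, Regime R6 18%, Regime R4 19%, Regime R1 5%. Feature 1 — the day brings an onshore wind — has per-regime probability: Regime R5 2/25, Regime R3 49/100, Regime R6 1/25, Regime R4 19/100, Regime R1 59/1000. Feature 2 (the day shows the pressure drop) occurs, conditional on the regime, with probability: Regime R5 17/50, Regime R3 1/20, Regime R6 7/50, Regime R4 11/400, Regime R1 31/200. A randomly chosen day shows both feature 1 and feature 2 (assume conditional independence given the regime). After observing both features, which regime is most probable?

Prior × likelihood for each hypothesis:
  Regime R5: 0.37 × 0.08 × 0.34 = 0.010064
  Regime R3: 0.21 × 0.49 × 0.05 = 0.005145
  Regime R6: 0.18 × 0.04 × 0.14 = 0.001008
  Regime R4: 0.19 × 0.19 × 0.0275 = 0.00099275
  Regime R1: 0.05 × 0.059 × 0.155 = 0.00045725
Sum = 0.017667.
Largest term belongs to Regime R5, so Regime R5 is most probable.

Regime R5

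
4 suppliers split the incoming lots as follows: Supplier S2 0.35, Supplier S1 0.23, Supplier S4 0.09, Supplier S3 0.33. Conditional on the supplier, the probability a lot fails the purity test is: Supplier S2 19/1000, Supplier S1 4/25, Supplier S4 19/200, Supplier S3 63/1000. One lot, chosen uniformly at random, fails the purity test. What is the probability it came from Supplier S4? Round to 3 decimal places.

Unnormalized posteriors (prior × likelihood):
  Supplier S2: 0.35 × 0.019 = 0.00665
  Supplier S1: 0.23 × 0.16 = 0.0368
  Supplier S4: 0.09 × 0.095 = 0.00855
  Supplier S3: 0.33 × 0.063 = 0.02079
Total = 0.07279.
P(Supplier S4 | evidence) = 0.00855 / 0.07279 ≈ 0.117.

0.117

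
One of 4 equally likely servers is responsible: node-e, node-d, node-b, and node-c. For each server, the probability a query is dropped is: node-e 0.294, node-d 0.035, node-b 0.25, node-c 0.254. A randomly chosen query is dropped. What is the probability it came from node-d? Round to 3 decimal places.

With a uniform prior (1/4 each), posterior ∝ likelihood:
  node-e: 0.294
  node-d: 0.035
  node-b: 0.25
  node-c: 0.254
Normalizing constant = 0.833.
P(node-d | evidence) = 0.035 / 0.833 ≈ 0.042.

0.042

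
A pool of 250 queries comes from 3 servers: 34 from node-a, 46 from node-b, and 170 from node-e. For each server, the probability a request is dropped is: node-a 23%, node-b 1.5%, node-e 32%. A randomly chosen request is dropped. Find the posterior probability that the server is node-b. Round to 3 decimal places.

Prior × likelihood for each hypothesis:
  node-a: 0.136 × 0.23 = 0.03128
  node-b: 0.184 × 0.015 = 0.00276
  node-e: 0.68 × 0.32 = 0.2176
Sum = 0.25164.
P(node-b | evidence) = 0.00276 / 0.25164 ≈ 0.011.

0.011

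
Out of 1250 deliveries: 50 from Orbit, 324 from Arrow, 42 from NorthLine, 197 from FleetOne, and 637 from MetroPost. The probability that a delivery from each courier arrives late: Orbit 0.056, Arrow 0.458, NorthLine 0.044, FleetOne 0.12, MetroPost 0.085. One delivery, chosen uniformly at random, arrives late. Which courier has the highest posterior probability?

By Bayes' rule, posterior ∝ prior × likelihood:
  Orbit: 0.04 × 0.056 = 0.00224
  Arrow: 0.2592 × 0.458 = 0.1187136
  NorthLine: 0.0336 × 0.044 = 0.0014784
  FleetOne: 0.1576 × 0.12 = 0.018912
  MetroPost: 0.5096 × 0.085 = 0.043316
Normalizing constant = 0.18466.
Largest term belongs to Arrow, so Arrow is most probable.

Arrow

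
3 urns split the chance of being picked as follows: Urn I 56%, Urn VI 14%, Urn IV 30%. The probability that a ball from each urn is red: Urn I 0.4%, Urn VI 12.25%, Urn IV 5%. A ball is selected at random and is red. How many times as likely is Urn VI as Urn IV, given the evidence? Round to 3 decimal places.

1.143

Prior × likelihood for each hypothesis:
  Urn I: 0.56 × 0.004 = 0.00224
  Urn VI: 0.14 × 0.1225 = 0.01715
  Urn IV: 0.3 × 0.05 = 0.015
Normalizing constant = 0.03439.
The ratio is 0.01715 / 0.015 (the normalizer cancels) = 1.143.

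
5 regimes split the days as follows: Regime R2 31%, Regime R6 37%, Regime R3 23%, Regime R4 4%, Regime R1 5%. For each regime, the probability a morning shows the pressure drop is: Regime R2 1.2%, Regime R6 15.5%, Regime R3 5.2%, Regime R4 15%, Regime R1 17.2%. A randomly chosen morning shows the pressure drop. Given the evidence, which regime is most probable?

Compute prior × likelihood for every hypothesis:
  Regime R2: 0.31 × 0.012 = 0.00372
  Regime R6: 0.37 × 0.155 = 0.05735
  Regime R3: 0.23 × 0.052 = 0.01196
  Regime R4: 0.04 × 0.15 = 0.006
  Regime R1: 0.05 × 0.172 = 0.0086
Total = 0.08763.
Largest term belongs to Regime R6, so Regime R6 is most probable.

Regime R6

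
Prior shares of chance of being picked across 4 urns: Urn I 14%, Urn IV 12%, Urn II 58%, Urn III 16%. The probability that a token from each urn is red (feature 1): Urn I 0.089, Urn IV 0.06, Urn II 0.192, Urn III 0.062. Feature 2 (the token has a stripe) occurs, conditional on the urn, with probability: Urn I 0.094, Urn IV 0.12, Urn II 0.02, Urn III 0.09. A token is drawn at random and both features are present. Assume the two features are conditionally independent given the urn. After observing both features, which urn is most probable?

Urn II

By Bayes' rule, posterior ∝ prior × likelihood:
  Urn I: 0.14 × 0.089 × 0.094 = 0.00117124
  Urn IV: 0.12 × 0.06 × 0.12 = 0.000864
  Urn II: 0.58 × 0.192 × 0.02 = 0.0022272
  Urn III: 0.16 × 0.062 × 0.09 = 0.0008928
Total = 0.00515524.
Largest term belongs to Urn II, so Urn II is most probable.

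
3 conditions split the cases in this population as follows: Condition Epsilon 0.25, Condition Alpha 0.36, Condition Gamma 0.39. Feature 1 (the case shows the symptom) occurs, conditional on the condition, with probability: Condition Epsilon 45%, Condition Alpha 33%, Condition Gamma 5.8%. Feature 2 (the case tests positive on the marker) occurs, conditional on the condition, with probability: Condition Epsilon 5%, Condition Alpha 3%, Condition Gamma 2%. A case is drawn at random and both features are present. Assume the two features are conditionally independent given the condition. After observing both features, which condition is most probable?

Unnormalized posteriors (prior × likelihood):
  Condition Epsilon: 0.25 × 0.45 × 0.05 = 0.005625
  Condition Alpha: 0.36 × 0.33 × 0.03 = 0.003564
  Condition Gamma: 0.39 × 0.058 × 0.02 = 0.0004524
Total = 0.0096414.
Largest term belongs to Condition Epsilon, so Condition Epsilon is most probable.

Condition Epsilon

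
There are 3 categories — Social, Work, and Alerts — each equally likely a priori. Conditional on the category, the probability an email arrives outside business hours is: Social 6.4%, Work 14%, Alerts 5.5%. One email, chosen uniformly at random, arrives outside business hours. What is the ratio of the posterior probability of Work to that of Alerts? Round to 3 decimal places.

With a uniform prior (1/3 each), posterior ∝ likelihood:
  Social: 0.064
  Work: 0.14
  Alerts: 0.055
Normalizing constant = 0.259.
The ratio is 0.14 / 0.055 (the normalizer cancels) = 2.545.

2.545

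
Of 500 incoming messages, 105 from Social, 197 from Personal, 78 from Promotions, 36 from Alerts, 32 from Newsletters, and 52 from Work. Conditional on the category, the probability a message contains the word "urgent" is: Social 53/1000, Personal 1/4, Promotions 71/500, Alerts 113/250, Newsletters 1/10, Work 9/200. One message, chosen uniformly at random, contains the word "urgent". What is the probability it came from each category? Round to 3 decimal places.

By Bayes' rule, posterior ∝ prior × likelihood:
  Social: 0.21 × 0.053 = 0.01113
  Personal: 0.394 × 0.25 = 0.0985
  Promotions: 0.156 × 0.142 = 0.022152
  Alerts: 0.072 × 0.452 = 0.032544
  Newsletters: 0.064 × 0.1 = 0.0064
  Work: 0.104 × 0.045 = 0.00468
Normalizing constant = 0.175406.
P(Social | urgent-flag) = 0.01113/0.175406 ≈ 0.063
P(Personal | urgent-flag) = 0.0985/0.175406 ≈ 0.562
P(Promotions | urgent-flag) = 0.022152/0.175406 ≈ 0.126
P(Alerts | urgent-flag) = 0.032544/0.175406 ≈ 0.186
P(Newsletters | urgent-flag) = 0.0064/0.175406 ≈ 0.036
P(Work | urgent-flag) = 0.00468/0.175406 ≈ 0.027

Social 0.063, Personal 0.562, Promotions 0.126, Alerts 0.186, Newsletters 0.036, Work 0.027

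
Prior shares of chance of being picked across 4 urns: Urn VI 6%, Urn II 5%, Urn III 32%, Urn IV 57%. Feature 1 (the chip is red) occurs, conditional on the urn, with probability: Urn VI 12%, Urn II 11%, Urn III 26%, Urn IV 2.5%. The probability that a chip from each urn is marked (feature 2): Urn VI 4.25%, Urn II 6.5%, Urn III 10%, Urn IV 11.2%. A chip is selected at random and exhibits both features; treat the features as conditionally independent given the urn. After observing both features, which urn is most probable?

Compute prior × likelihood for every hypothesis:
  Urn VI: 0.06 × 0.12 × 0.0425 = 0.000306
  Urn II: 0.05 × 0.11 × 0.065 = 0.0003575
  Urn III: 0.32 × 0.26 × 0.1 = 0.00832
  Urn IV: 0.57 × 0.025 × 0.112 = 0.001596
Sum = 0.0105795.
Largest term belongs to Urn III, so Urn III is most probable.

Urn III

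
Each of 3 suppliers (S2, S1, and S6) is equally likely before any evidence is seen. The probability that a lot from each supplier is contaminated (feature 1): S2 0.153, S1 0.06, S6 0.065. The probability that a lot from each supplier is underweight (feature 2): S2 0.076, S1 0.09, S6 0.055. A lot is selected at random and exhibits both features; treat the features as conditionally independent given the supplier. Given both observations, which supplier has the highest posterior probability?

With a uniform prior (1/3 each), posterior ∝ likelihood:
  S2: 0.153 × 0.076 = 0.011628
  S1: 0.06 × 0.09 = 0.0054
  S6: 0.065 × 0.055 = 0.003575
Total = 0.020603.
Largest term belongs to S2, so S2 is most probable.

S2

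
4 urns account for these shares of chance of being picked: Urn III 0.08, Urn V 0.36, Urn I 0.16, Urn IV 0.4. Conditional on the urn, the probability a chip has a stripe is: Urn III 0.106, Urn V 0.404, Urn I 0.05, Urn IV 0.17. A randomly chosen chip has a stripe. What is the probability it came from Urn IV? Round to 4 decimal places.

0.2958

Prior × likelihood for each hypothesis:
  Urn III: 0.08 × 0.106 = 0.00848
  Urn V: 0.36 × 0.404 = 0.14544
  Urn I: 0.16 × 0.05 = 0.008
  Urn IV: 0.4 × 0.17 = 0.068
Normalizing constant = 0.22992.
P(Urn IV | evidence) = 0.068 / 0.22992 ≈ 0.2958.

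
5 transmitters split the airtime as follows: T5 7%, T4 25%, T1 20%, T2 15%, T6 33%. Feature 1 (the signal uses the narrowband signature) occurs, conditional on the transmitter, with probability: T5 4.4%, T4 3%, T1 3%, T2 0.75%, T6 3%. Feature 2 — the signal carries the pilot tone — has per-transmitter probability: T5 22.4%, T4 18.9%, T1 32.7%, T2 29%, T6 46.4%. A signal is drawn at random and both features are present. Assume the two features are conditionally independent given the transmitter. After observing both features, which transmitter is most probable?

T6

By Bayes' rule, posterior ∝ prior × likelihood:
  T5: 0.07 × 0.044 × 0.224 = 0.00068992
  T4: 0.25 × 0.03 × 0.189 = 0.0014175
  T1: 0.2 × 0.03 × 0.327 = 0.001962
  T2: 0.15 × 0.0075 × 0.29 = 0.00032625
  T6: 0.33 × 0.03 × 0.464 = 0.0045936
Total = 0.00898927.
Largest term belongs to T6, so T6 is most probable.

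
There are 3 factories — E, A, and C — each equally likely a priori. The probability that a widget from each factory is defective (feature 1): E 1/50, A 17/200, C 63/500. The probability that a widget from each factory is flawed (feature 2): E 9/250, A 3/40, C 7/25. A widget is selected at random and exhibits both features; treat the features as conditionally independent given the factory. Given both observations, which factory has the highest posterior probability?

Since the prior is uniform, the posterior is proportional to the likelihood:
  E: 0.02 × 0.036 = 0.00072
  A: 0.085 × 0.075 = 0.006375
  C: 0.126 × 0.28 = 0.03528
Total = 0.042375.
Largest term belongs to C, so C is most probable.

C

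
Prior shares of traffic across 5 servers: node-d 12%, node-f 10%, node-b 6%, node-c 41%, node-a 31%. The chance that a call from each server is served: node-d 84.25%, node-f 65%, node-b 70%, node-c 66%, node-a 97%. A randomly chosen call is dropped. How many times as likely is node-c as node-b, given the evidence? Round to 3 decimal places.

Taking complements, P(dropped | each) = node-d 0.1575, node-f 0.35, node-b 0.3, node-c 0.34, node-a 0.03.
Compute prior × likelihood for every hypothesis:
  node-d: 0.12 × 0.1575 = 0.0189
  node-f: 0.1 × 0.35 = 0.035
  node-b: 0.06 × 0.3 = 0.018
  node-c: 0.41 × 0.34 = 0.1394
  node-a: 0.31 × 0.03 = 0.0093
Sum = 0.2206.
The ratio is 0.1394 / 0.018 (the normalizer cancels) = 7.744.

7.744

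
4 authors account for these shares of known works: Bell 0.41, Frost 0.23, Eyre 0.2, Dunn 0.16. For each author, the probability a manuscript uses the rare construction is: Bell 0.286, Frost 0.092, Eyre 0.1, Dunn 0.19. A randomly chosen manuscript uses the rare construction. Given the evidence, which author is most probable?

Unnormalized posteriors (prior × likelihood):
  Bell: 0.41 × 0.286 = 0.11726
  Frost: 0.23 × 0.092 = 0.02116
  Eyre: 0.2 × 0.1 = 0.02
  Dunn: 0.16 × 0.19 = 0.0304
Total = 0.18882.
Largest term belongs to Bell, so Bell is most probable.

Bell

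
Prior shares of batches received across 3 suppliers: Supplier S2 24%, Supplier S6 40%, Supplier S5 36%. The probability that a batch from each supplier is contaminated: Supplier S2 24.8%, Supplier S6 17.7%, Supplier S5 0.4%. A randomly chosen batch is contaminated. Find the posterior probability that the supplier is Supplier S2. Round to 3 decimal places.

Unnormalized posteriors (prior × likelihood):
  Supplier S2: 0.24 × 0.248 = 0.05952
  Supplier S6: 0.4 × 0.177 = 0.0708
  Supplier S5: 0.36 × 0.004 = 0.00144
Sum = 0.13176.
P(Supplier S2 | evidence) = 0.05952 / 0.13176 ≈ 0.452.

0.452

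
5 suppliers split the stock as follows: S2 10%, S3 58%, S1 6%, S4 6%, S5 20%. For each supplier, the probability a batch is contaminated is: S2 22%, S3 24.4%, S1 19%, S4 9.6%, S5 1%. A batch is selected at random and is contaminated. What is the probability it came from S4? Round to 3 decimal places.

Compute prior × likelihood for every hypothesis:
  S2: 0.1 × 0.22 = 0.022
  S3: 0.58 × 0.244 = 0.14152
  S1: 0.06 × 0.19 = 0.0114
  S4: 0.06 × 0.096 = 0.00576
  S5: 0.2 × 0.01 = 0.002
Sum = 0.18268.
P(S4 | evidence) = 0.00576 / 0.18268 ≈ 0.032.

0.032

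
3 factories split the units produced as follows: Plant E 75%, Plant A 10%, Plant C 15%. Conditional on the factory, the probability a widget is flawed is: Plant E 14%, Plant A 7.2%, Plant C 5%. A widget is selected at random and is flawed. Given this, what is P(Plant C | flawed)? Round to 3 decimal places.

0.063

By Bayes' rule, posterior ∝ prior × likelihood:
  Plant E: 0.75 × 0.14 = 0.105
  Plant A: 0.1 × 0.072 = 0.0072
  Plant C: 0.15 × 0.05 = 0.0075
Sum = 0.1197.
P(Plant C | evidence) = 0.0075 / 0.1197 ≈ 0.063.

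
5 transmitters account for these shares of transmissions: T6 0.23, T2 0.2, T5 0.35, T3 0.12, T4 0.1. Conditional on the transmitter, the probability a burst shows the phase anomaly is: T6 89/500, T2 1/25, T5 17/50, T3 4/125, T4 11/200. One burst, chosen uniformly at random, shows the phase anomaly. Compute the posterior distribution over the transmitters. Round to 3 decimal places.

T6 0.231, T2 0.045, T5 0.671, T3 0.022, T4 0.031

By Bayes' rule, posterior ∝ prior × likelihood:
  T6: 0.23 × 0.178 = 0.04094
  T2: 0.2 × 0.04 = 0.008
  T5: 0.35 × 0.34 = 0.119
  T3: 0.12 × 0.032 = 0.00384
  T4: 0.1 × 0.055 = 0.0055
Sum = 0.17728.
P(T6 | anomaly) = 0.04094/0.17728 ≈ 0.231
P(T2 | anomaly) = 0.008/0.17728 ≈ 0.045
P(T5 | anomaly) = 0.119/0.17728 ≈ 0.671
P(T3 | anomaly) = 0.00384/0.17728 ≈ 0.022
P(T4 | anomaly) = 0.0055/0.17728 ≈ 0.031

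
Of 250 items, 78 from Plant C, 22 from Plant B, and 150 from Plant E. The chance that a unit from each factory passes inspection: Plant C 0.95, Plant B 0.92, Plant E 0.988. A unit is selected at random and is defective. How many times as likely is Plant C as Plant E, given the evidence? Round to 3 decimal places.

2.167

Taking complements, P(defective | each) = Plant C 0.05, Plant B 0.08, Plant E 0.012.
Prior × likelihood for each hypothesis:
  Plant C: 0.312 × 0.05 = 0.0156
  Plant B: 0.088 × 0.08 = 0.00704
  Plant E: 0.6 × 0.012 = 0.0072
Sum = 0.02984.
The ratio is 0.0156 / 0.0072 (the normalizer cancels) = 2.167.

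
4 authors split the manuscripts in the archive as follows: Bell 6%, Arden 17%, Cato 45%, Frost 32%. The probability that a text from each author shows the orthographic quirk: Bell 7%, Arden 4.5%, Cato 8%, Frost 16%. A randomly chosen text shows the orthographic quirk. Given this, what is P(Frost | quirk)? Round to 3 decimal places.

0.517

Prior × likelihood for each hypothesis:
  Bell: 0.06 × 0.07 = 0.0042
  Arden: 0.17 × 0.045 = 0.00765
  Cato: 0.45 × 0.08 = 0.036
  Frost: 0.32 × 0.16 = 0.0512
Total = 0.09905.
P(Frost | evidence) = 0.0512 / 0.09905 ≈ 0.517.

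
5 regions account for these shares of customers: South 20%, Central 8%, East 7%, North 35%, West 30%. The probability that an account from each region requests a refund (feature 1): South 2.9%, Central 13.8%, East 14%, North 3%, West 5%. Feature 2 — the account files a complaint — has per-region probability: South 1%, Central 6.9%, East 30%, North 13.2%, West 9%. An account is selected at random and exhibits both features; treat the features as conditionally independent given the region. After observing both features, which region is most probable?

East

Compute prior × likelihood for every hypothesis:
  South: 0.2 × 0.029 × 0.01 = 0.000058
  Central: 0.08 × 0.138 × 0.069 = 0.00076176
  East: 0.07 × 0.14 × 0.3 = 0.00294
  North: 0.35 × 0.03 × 0.132 = 0.001386
  West: 0.3 × 0.05 × 0.09 = 0.00135
Sum = 0.00649576.
Largest term belongs to East, so East is most probable.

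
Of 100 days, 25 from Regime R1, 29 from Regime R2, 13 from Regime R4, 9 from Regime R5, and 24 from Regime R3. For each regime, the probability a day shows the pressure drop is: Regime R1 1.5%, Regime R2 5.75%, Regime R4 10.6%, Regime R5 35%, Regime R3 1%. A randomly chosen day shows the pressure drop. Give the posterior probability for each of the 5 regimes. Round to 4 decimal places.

Prior × likelihood for each hypothesis:
  Regime R1: 0.25 × 0.015 = 0.00375
  Regime R2: 0.29 × 0.0575 = 0.016675
  Regime R4: 0.13 × 0.106 = 0.01378
  Regime R5: 0.09 × 0.35 = 0.0315
  Regime R3: 0.24 × 0.01 = 0.0024
Total = 0.068105.
P(Regime R1 | drop) = 0.00375/0.068105 ≈ 0.0551
P(Regime R2 | drop) = 0.016675/0.068105 ≈ 0.2448
P(Regime R4 | drop) = 0.01378/0.068105 ≈ 0.2023
P(Regime R5 | drop) = 0.0315/0.068105 ≈ 0.4625
P(Regime R3 | drop) = 0.0024/0.068105 ≈ 0.0352
(Check: 0.0551+0.2448+0.2023+0.4625+0.0352 = 0.9999.)

Regime R1 0.0551, Regime R2 0.2448, Regime R4 0.2023, Regime R5 0.4625, Regime R3 0.0352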